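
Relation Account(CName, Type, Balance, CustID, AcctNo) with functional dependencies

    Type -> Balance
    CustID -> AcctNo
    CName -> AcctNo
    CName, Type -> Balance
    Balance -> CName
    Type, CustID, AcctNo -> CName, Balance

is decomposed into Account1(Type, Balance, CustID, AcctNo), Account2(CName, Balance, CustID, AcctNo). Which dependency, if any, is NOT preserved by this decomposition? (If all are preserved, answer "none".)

none

Type → Balance lies within Account1.
CustID → AcctNo lies within Account1.
CName → AcctNo lies within Account2.
CName, Type → Balance: restricted closure across fragments reaches Balance.
Balance → CName lies within Account2.
Type, CustID, AcctNo → CName, Balance: restricted closure across fragments reaches CName, Balance.
Every dependency is enforceable on the fragments, so the decomposition is dependency-preserving.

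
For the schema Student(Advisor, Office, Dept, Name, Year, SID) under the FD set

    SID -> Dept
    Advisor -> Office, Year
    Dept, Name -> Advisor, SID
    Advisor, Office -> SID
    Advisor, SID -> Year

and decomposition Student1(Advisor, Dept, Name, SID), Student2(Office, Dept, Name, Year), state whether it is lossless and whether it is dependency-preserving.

lossless but not dependency-preserving

Lossless test: (Dept, Name)⁺ = {Advisor, Office, Dept, Name, Year, SID}, which contains all of one fragment — lossless.
Dependency preservation: the restricted closure of {Advisor} across the fragments never reaches {Office, Year}, so Advisor → Office, Year cannot be enforced without a join — not preserved.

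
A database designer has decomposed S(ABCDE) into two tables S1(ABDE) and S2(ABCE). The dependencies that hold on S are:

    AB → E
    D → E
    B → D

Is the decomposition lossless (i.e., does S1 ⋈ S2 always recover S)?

Yes

Common attributes: S1 ∩ S2 = {ABE}.
Closure of {ABE}: B → D applies, adding D. So (ABE)⁺ = {ABDE}.
This closure contains every attribute of S1, so S1 ∩ S2 → S1. The join is lossless.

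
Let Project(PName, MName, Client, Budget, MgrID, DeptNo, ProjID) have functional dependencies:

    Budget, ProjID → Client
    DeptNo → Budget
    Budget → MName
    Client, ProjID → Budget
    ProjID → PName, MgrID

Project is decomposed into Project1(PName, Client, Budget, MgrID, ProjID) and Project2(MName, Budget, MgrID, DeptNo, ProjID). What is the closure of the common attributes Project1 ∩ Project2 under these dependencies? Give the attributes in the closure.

PName, MName, Client, Budget, MgrID, ProjID

Project1 ∩ Project2 = {Budget, MgrID, ProjID}.
Budget, ProjID → Client applies, adding Client
Budget → MName applies, adding MName
ProjID → PName, MgrID applies, adding PName
Closure: {PName, MName, Client, Budget, MgrID, ProjID}.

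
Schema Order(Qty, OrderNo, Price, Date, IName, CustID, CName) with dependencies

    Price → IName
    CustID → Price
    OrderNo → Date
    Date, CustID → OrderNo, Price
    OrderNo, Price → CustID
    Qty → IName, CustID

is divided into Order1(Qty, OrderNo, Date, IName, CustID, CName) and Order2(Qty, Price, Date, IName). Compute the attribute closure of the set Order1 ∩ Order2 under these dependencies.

Qty, OrderNo, Price, Date, IName, CustID

Order1 ∩ Order2 = {Qty, Date, IName}.
Qty → IName, CustID applies, adding CustID
CustID → Price applies, adding Price
Date, CustID → OrderNo, Price applies, adding OrderNo
Closure: {Qty, OrderNo, Price, Date, IName, CustID}.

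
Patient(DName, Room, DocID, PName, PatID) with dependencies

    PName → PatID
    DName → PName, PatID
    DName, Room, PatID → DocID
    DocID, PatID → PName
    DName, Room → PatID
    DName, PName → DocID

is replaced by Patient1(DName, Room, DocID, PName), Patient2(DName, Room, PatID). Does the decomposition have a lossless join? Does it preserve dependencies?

Lossless test: (DName, Room)⁺ = {DName, Room, DocID, PName, PatID}, which contains all of one fragment — lossless.
Dependency preservation: the restricted closure of {PName} across the fragments never reaches {PatID}, so PName → PatID cannot be enforced without a join — not preserved.

lossless but not dependency-preserving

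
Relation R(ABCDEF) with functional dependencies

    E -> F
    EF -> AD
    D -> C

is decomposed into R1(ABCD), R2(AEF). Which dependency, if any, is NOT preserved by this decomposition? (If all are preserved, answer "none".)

Check EF → AD: no single fragment contains all of {ADEF}, and the restricted closure of {EF} across the fragments never reaches {AD}.
E → F is preserved.
D → C is preserved.

EF -> AD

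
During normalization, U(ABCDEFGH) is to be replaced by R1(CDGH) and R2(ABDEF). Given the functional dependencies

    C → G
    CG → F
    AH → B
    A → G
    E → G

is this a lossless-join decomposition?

Common attributes: R1 ∩ R2 = {D}.
No dependency enlarges {D}, so (D)⁺ = {D}.
The closure contains neither all of R1 = {CDGH} nor all of R2 = {ABDEF}, so the common attributes are not a superkey of either fragment. The join is lossy.

No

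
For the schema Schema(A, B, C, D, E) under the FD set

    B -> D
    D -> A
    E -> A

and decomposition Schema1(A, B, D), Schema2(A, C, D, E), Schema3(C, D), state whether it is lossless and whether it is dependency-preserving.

Lossless test (chase): Rows 1 and 3 agree on D; apply D→A and equate their A entries. No row becomes fully distinguished — the join is lossy.
Dependency preservation: every FD's attributes lie within a single fragment, so each can be enforced locally — preserved.

lossy but dependency-preserving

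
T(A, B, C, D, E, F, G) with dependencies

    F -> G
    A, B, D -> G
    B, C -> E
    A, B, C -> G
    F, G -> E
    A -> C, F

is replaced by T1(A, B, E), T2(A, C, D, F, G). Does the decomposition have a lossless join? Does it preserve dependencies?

lossy and not dependency-preserving

Lossless test: (A)⁺ = {A, C, E, F, G}, which is a superkey of neither fragment — lossy.
Dependency preservation: the restricted closure of {B, C} across the fragments never reaches {E}, so B, C → E cannot be enforced without a join — not preserved.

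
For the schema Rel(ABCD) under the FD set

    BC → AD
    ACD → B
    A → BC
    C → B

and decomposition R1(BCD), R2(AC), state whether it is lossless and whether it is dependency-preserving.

Lossless test: (C)⁺ = {ABCD}, which contains all of one fragment — lossless.
Dependency preservation: BC → AD; ACD → B; A → BC are not contained in any single fragment, but the restricted closure of each left-hand side across the fragments still reaches the right-hand side; the remaining FDs each lie inside some fragment. All dependencies are preserved.

lossless and dependency-preserving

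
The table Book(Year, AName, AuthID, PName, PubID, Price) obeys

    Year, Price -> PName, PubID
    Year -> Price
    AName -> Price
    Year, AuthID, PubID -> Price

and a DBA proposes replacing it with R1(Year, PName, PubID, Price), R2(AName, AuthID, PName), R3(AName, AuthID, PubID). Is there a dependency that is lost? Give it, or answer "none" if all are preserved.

AName -> Price

Check AName → Price: no single fragment contains all of {AName, Price}, and the restricted closure of {AName} across the fragments never reaches {Price}.
Year, Price → PName, PubID is preserved.
Year → Price is preserved.
Year, AuthID, PubID → Price is preserved.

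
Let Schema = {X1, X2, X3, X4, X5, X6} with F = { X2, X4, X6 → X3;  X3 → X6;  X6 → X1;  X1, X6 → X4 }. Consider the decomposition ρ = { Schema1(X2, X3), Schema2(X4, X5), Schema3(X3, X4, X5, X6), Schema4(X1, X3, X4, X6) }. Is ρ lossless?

Chase test. Columns are X1, X2, X3, X4, X5, X6; row i has aⱼ where attribute j ∈ Schemai, else bᵢⱼ.
Initial tableau (one row per fragment):
  row 1: b11 a2 a3 b14 b15 b16
  row 2: b21 b22 b23 a4 a5 b26
  row 3: b31 b32 a3 a4 a5 a6
  row 4: a1 b42 a3 a4 b45 a6
Rows 1 and 3 agree on X3; apply X3→X6 and equate their X6 entries.
Rows 1 and 3 agree on X6; apply X6→X1 and equate their X1 entries.
Rows 1 and 4 agree on X6; apply X6→X1 and equate their X1 entries.
Rows 1 and 3 agree on X1, X6; apply X1, X6→X4 and equate their X4 entries.
No row becomes fully distinguished — the join is lossy.

No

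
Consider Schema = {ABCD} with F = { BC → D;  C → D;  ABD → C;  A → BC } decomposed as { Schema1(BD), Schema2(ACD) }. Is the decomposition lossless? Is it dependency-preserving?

Lossless test: (D)⁺ = {D}, which is a superkey of neither fragment — lossy.
Dependency preservation: the restricted closure of {A} across the fragments never reaches {BC}, so A → BC cannot be enforced without a join — not preserved.

lossy and not dependency-preserving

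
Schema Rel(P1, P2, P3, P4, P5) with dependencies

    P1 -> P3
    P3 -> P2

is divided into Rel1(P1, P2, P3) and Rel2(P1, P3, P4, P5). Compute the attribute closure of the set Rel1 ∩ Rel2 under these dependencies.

Rel1 ∩ Rel2 = {P1, P3}.
P3 → P2 applies, adding P2
Closure: {P1, P2, P3}.

P1, P2, P3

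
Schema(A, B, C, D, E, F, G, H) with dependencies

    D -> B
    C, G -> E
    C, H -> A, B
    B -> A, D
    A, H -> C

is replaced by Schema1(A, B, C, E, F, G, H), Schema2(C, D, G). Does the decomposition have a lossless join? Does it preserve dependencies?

lossy and not dependency-preserving

Lossless test: (C, G)⁺ = {C, E, G}, which is a superkey of neither fragment — lossy.
Dependency preservation: the restricted closure of {D} across the fragments never reaches {B}, so D → B cannot be enforced without a join — not preserved.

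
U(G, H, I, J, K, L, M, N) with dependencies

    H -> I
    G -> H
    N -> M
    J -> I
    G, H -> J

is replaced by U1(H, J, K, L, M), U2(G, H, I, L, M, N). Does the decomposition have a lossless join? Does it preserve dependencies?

lossy and not dependency-preserving

Lossless test: (H, L, M)⁺ = {H, I, L, M}, which is a superkey of neither fragment — lossy.
Dependency preservation: the restricted closure of {J} across the fragments never reaches {I}, so J → I cannot be enforced without a join — not preserved.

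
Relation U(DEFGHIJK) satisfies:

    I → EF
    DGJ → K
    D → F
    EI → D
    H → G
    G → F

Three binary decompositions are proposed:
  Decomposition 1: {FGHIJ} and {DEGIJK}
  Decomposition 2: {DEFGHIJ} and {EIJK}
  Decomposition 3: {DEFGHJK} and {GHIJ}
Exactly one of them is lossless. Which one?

Decomposition 1: common = {GIJ}, closure = {DEFGIJK} → lossless.
Decomposition 2: common = {EIJ}, closure = {DEFIJ} → lossy.
Decomposition 3: common = {GHJ}, closure = {FGHJ} → lossy.

Decomposition 1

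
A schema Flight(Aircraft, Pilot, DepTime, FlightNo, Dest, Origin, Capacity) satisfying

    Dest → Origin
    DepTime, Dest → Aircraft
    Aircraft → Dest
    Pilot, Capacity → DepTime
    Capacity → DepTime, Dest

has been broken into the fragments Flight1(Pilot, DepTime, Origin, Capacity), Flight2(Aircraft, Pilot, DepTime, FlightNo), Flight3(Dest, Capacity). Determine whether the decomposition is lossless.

No

Chase test. Columns are Aircraft, Pilot, DepTime, FlightNo, Dest, Origin, Capacity; row i has aⱼ where attribute j ∈ Flighti, else bᵢⱼ.
Initial tableau (one row per fragment):
  row 1: b11 a2 a3 b14 b15 a6 a7
  row 2: a1 a2 a3 a4 b25 b26 b27
  row 3: b31 b32 b33 b34 a5 b36 a7
Rows 1 and 3 agree on Capacity; apply Capacity→DepTime, Dest and equate their DepTime, Dest entries.
Rows 1 and 3 agree on Dest; apply Dest→Origin and equate their Origin entries.
Rows 1 and 3 agree on DepTime, Dest; apply DepTime, Dest→Aircraft and equate their Aircraft entries.
No row becomes fully distinguished — the join is lossy.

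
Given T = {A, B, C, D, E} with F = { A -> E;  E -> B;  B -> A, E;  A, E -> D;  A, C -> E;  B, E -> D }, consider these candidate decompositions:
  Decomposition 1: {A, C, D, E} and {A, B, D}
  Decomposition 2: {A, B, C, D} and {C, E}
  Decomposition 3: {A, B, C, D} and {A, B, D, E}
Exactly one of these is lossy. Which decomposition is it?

Decomposition 1: common = {A, D}, closure = {A, B, D, E} → lossless.
Decomposition 2: common = {C}, closure = {C} → lossy.
Decomposition 3: common = {A, B, D}, closure = {A, B, D, E} → lossless.

Decomposition 2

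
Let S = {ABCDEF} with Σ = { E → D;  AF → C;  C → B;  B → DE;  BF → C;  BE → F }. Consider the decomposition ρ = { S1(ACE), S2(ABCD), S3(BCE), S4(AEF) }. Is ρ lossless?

No

Chase test. Columns are ABCDEF; row i has aⱼ where attribute j ∈ Si, else bᵢⱼ.
Initial tableau (one row per fragment):
  row 1: a1 b12 a3 b14 a5 b16
  row 2: a1 a2 a3 a4 b25 b26
  row 3: b31 a2 a3 b34 a5 b36
  row 4: a1 b42 b43 b44 a5 a6
Rows 1 and 3 agree on E; apply E→D and equate their D entries.
Rows 1 and 4 agree on E; apply E→D and equate their D entries.
Rows 1 and 2 agree on C; apply C→B and equate their B entries.
Rows 1 and 2 agree on B; apply B→DE and equate their DE entries.
Rows 1 and 2 agree on BE; apply BE→F and equate their F entries.
Rows 1 and 3 agree on BE; apply BE→F and equate their F entries.
No row becomes fully distinguished — the join is lossy.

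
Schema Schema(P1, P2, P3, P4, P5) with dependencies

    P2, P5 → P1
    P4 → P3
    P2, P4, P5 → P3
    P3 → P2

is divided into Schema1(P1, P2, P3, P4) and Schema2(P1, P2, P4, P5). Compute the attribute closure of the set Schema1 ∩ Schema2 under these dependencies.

P1, P2, P3, P4

Schema1 ∩ Schema2 = {P1, P2, P4}.
P4 → P3 applies, adding P3
Closure: {P1, P2, P3, P4}.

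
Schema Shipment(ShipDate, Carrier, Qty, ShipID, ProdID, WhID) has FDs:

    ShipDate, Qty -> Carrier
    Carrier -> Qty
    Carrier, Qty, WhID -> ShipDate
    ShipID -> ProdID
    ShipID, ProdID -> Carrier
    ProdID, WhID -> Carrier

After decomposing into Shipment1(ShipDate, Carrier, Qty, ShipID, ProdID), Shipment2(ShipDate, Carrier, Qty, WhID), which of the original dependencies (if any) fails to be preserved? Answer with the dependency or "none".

ProdID, WhID -> Carrier

Check ProdID, WhID → Carrier: no single fragment contains all of {Carrier, ProdID, WhID}, and the restricted closure of {ProdID, WhID} across the fragments never reaches {Carrier}.
ShipDate, Qty → Carrier is preserved.
Carrier → Qty is preserved.
Carrier, Qty, WhID → ShipDate is preserved.
ShipID → ProdID is preserved.
ShipID, ProdID → Carrier is preserved.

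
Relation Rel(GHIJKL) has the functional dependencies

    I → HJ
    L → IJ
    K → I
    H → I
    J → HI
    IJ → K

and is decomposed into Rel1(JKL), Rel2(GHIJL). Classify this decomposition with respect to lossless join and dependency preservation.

lossless and dependency-preserving

Lossless test: (JL)⁺ = {HIJKL}, which contains all of one fragment — lossless.
Dependency preservation: K → I; IJ → K are not contained in any single fragment, but the restricted closure of each left-hand side across the fragments still reaches the right-hand side; the remaining FDs each lie inside some fragment. All dependencies are preserved.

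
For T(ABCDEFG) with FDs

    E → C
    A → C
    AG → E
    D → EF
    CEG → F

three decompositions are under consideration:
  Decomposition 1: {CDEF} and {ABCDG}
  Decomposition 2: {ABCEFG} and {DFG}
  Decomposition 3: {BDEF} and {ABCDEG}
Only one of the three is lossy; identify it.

Decomposition 1: common = {CD}, closure = {CDEF} → lossless.
Decomposition 2: common = {FG}, closure = {FG} → lossy.
Decomposition 3: common = {BDE}, closure = {BCDEF} → lossless.

Decomposition 2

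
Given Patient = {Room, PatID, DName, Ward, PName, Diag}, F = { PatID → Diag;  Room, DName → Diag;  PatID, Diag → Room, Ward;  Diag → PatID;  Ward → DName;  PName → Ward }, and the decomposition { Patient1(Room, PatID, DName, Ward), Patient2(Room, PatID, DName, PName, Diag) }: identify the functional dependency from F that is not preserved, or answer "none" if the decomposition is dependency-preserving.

Check PName → Ward: no single fragment contains all of {Ward, PName}, and the restricted closure of {PName} across the fragments never reaches {Ward}.
PatID → Diag is preserved.
Room, DName → Diag is preserved.
PatID, Diag → Room, Ward is preserved.
Diag → PatID is preserved.
Ward → DName is preserved.

PName → Ward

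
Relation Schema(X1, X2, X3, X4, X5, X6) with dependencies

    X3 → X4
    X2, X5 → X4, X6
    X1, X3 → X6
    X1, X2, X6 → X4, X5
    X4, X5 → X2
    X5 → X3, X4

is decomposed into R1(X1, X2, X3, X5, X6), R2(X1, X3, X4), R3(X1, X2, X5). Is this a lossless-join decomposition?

Chase test. Columns are X1, X2, X3, X4, X5, X6; row i has aⱼ where attribute j ∈ Ri, else bᵢⱼ.
Initial tableau (one row per fragment):
  row 1: a1 a2 a3 b14 a5 a6
  row 2: a1 b22 a3 a4 b25 b26
  row 3: a1 a2 b33 b34 a5 b36
Rows 1 and 2 agree on X3; apply X3→X4 and equate their X4 entries.
Rows 1 and 3 agree on X2, X5; apply X2, X5→X4, X6 and equate their X4, X6 entries.
Rows 1 and 2 agree on X1, X3; apply X1, X3→X6 and equate their X6 entries.
Rows 1 and 3 agree on X5; apply X5→X3, X4 and equate their X3, X4 entries.
Row 1 is now all distinguished symbols — the join is lossless.

Yes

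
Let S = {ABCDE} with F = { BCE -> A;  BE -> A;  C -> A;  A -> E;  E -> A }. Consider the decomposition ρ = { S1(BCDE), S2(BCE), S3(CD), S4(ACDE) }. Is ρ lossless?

Yes

Chase test. Columns are ABCDE; row i has aⱼ where attribute j ∈ Si, else bᵢⱼ.
Initial tableau (one row per fragment):
  row 1: b11 a2 a3 a4 a5
  row 2: b21 a2 a3 b24 a5
  row 3: b31 b32 a3 a4 b35
  row 4: a1 b42 a3 a4 a5
Rows 1 and 2 agree on BCE; apply BCE→A and equate their A entries.
Rows 1 and 3 agree on C; apply C→A and equate their A entries.
Rows 1 and 4 agree on C; apply C→A and equate their A entries.
Rows 1 and 3 agree on A; apply A→E and equate their E entries.
Row 1 is now all distinguished symbols — the join is lossless.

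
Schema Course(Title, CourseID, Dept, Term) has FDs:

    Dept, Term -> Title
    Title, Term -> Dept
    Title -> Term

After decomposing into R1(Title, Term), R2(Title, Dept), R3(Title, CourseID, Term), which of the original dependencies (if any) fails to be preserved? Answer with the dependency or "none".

Check Dept, Term → Title: no single fragment contains all of {Title, Dept, Term}, and the restricted closure of {Dept, Term} across the fragments never reaches {Title}.
Title, Term → Dept is preserved.
Title → Term is preserved.

Dept, Term -> Title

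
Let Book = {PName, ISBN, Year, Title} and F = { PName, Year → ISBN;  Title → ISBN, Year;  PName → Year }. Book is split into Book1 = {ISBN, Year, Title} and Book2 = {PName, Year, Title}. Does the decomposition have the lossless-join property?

Common attributes: Book1 ∩ Book2 = {Year, Title}.
Closure of {Year, Title}: Title → ISBN, Year applies, adding ISBN. So (Year, Title)⁺ = {ISBN, Year, Title}.
This closure contains every attribute of Book1, so Book1 ∩ Book2 → Book1. The join is lossless.

Yes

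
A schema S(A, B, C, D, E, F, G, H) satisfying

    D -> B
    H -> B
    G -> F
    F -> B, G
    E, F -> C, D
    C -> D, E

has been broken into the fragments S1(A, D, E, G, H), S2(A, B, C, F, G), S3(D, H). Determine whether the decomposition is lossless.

No

Chase test. Columns are A, B, C, D, E, F, G, H; row i has aⱼ where attribute j ∈ Si, else bᵢⱼ.
Initial tableau (one row per fragment):
  row 1: a1 b12 b13 a4 a5 b16 a7 a8
  row 2: a1 a2 a3 b24 b25 a6 a7 b28
  row 3: b31 b32 b33 a4 b35 b36 b37 a8
Rows 1 and 3 agree on D; apply D→B and equate their B entries.
Rows 1 and 2 agree on G; apply G→F and equate their F entries.
Rows 1 and 2 agree on F; apply F→B, G and equate their B, G entries.
No row becomes fully distinguished — the join is lossy.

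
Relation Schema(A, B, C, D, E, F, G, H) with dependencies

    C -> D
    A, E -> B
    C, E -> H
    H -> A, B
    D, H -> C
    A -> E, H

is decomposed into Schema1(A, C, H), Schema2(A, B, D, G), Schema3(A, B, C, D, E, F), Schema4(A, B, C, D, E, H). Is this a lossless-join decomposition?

No

Chase test. Columns are A, B, C, D, E, F, G, H; row i has aⱼ where attribute j ∈ Schemai, else bᵢⱼ.
Initial tableau (one row per fragment):
  row 1: a1 b12 a3 b14 b15 b16 b17 a8
  row 2: a1 a2 b23 a4 b25 b26 a7 b28
  row 3: a1 a2 a3 a4 a5 a6 b37 b38
  row 4: a1 a2 a3 a4 a5 b46 b47 a8
Rows 1 and 3 agree on C; apply C→D and equate their D entries.
Rows 3 and 4 agree on C, E; apply C, E→H and equate their H entries.
Rows 1 and 3 agree on H; apply H→A, B and equate their A, B entries.
Rows 1 and 2 agree on A; apply A→E, H and equate their E, H entries.
Rows 1 and 3 agree on A; apply A→E, H and equate their E, H entries.
Rows 1 and 2 agree on D, H; apply D, H→C and equate their C entries.
No row becomes fully distinguished — the join is lossy.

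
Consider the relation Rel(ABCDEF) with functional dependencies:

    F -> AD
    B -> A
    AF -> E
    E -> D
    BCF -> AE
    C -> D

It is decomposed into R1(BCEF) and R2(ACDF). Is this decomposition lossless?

Yes

Common attributes: R1 ∩ R2 = {CF}.
Closure of {CF}: F → AD applies, adding AD; AF → E applies, adding E. So (CF)⁺ = {ACDEF}.
This closure contains every attribute of R2, so R1 ∩ R2 → R2. The join is lossless.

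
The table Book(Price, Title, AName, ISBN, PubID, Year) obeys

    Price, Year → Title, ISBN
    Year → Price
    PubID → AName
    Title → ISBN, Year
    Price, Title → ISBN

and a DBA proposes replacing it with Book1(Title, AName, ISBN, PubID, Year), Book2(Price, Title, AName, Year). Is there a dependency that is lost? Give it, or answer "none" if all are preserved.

Price, Year → Title, ISBN: restricted closure across fragments reaches Title, ISBN.
Year → Price lies within Book2.
PubID → AName lies within Book1.
Title → ISBN, Year lies within Book1.
Price, Title → ISBN: restricted closure across fragments reaches ISBN.
Every dependency is enforceable on the fragments, so the decomposition is dependency-preserving.

none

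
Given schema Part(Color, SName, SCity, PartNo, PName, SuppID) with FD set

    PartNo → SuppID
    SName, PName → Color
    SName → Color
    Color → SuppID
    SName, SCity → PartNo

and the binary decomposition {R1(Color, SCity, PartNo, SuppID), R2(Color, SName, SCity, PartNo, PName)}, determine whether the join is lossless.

Common attributes: R1 ∩ R2 = {Color, SCity, PartNo}.
Closure of {Color, SCity, PartNo}: PartNo → SuppID applies, adding SuppID. So (Color, SCity, PartNo)⁺ = {Color, SCity, PartNo, SuppID}.
This closure contains every attribute of R1, so R1 ∩ R2 → R1. The join is lossless.

Yes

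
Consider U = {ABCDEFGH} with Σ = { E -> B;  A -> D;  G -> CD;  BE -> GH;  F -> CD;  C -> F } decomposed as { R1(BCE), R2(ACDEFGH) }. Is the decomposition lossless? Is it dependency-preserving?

lossless and dependency-preserving

Lossless test: (CE)⁺ = {BCDEFGH}, which contains all of one fragment — lossless.
Dependency preservation: BE → GH is not contained in any single fragment, but the restricted closure of its left-hand side across the fragments still reaches the right-hand side; the remaining FDs each lie inside some fragment. All dependencies are preserved.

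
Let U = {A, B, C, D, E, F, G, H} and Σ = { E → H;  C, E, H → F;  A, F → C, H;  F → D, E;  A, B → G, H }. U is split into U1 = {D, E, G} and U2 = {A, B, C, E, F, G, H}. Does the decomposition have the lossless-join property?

No

Common attributes: U1 ∩ U2 = {E, G}.
Closure of {E, G}: E → H applies, adding H. So (E, G)⁺ = {E, G, H}.
The closure contains neither all of U1 = {D, E, G} nor all of U2 = {A, B, C, E, F, G, H}, so the common attributes are not a superkey of either fragment. The join is lossy.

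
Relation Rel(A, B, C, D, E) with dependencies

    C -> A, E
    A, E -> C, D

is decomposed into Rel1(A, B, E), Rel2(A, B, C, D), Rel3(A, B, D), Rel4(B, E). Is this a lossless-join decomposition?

Chase test. Columns are A, B, C, D, E; row i has aⱼ where attribute j ∈ Reli, else bᵢⱼ.
Initial tableau (one row per fragment):
  row 1: a1 a2 b13 b14 a5
  row 2: a1 a2 a3 a4 b25
  row 3: a1 a2 b33 a4 b35
  row 4: b41 a2 b43 b44 a5
No row becomes fully distinguished — the join is lossy.

No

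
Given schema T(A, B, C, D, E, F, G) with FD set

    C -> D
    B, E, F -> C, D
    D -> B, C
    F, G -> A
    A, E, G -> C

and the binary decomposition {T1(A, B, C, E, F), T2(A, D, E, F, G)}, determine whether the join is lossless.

No

Common attributes: T1 ∩ T2 = {A, E, F}.
No dependency enlarges {A, E, F}, so (A, E, F)⁺ = {A, E, F}.
The closure contains neither all of T1 = {A, B, C, E, F} nor all of T2 = {A, D, E, F, G}, so the common attributes are not a superkey of either fragment. The join is lossy.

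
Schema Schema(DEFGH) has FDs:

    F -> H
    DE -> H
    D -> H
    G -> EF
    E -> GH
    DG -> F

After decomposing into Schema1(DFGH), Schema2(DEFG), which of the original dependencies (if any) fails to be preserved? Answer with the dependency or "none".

none

F → H lies within Schema1.
DE → H: restricted closure across fragments reaches H.
D → H lies within Schema1.
G → EF lies within Schema2.
E → GH: restricted closure across fragments reaches GH.
DG → F lies within Schema1.
Every dependency is enforceable on the fragments, so the decomposition is dependency-preserving.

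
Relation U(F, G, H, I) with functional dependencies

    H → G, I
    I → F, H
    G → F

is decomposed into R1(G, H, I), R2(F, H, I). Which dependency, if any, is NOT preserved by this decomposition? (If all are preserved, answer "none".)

G → F

Check G → F: no single fragment contains all of {F, G}, and the restricted closure of {G} across the fragments never reaches {F}.
H → G, I is preserved.
I → F, H is preserved.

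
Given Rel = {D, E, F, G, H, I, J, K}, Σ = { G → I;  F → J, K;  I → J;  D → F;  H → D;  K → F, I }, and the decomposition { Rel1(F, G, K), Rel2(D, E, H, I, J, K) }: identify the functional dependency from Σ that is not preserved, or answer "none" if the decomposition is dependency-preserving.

Check G → I: no single fragment contains all of {G, I}, and the restricted closure of {G} across the fragments never reaches {I}.
F → J, K is preserved.
I → J is preserved.
D → F is preserved.
H → D is preserved.
K → F, I is preserved.

G → I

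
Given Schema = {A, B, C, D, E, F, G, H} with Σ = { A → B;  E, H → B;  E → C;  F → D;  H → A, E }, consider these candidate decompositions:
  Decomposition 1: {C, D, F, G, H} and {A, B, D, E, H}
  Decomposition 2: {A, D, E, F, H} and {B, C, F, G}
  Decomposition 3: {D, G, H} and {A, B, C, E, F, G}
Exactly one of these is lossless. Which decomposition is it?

Decomposition 1: common = {D, H}, closure = {A, B, C, D, E, H} → lossless.
Decomposition 2: common = {F}, closure = {D, F} → lossy.
Decomposition 3: common = {G}, closure = {G} → lossy.

Decomposition 1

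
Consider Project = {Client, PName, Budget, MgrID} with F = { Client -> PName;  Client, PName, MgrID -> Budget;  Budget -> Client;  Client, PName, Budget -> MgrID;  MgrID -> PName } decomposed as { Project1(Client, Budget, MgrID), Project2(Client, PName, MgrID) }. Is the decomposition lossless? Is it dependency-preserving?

Lossless test: (Client, MgrID)⁺ = {Client, PName, Budget, MgrID}, which contains all of one fragment — lossless.
Dependency preservation: Client, PName, MgrID → Budget; Client, PName, Budget → MgrID are not contained in any single fragment, but the restricted closure of each left-hand side across the fragments still reaches the right-hand side; the remaining FDs each lie inside some fragment. All dependencies are preserved.

lossless and dependency-preserving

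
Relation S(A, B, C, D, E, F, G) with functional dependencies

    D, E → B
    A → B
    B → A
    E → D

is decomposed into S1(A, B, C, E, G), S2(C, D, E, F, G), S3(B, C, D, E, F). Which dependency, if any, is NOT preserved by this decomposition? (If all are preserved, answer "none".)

D, E → B lies within S3.
A → B lies within S1.
B → A lies within S1.
E → D lies within S2.
Every dependency is enforceable on the fragments, so the decomposition is dependency-preserving.

none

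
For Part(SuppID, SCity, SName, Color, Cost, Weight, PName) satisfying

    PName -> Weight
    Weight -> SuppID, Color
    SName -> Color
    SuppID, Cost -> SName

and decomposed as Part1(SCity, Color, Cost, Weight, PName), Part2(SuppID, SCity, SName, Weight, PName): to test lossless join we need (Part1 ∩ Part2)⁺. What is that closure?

Part1 ∩ Part2 = {SCity, Weight, PName}.
Weight → SuppID, Color applies, adding SuppID, Color
Closure: {SuppID, SCity, Color, Weight, PName}.

SuppID, SCity, Color, Weight, PName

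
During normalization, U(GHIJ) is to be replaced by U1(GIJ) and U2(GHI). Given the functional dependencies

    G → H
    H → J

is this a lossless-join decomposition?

Common attributes: U1 ∩ U2 = {GI}.
Closure of {GI}: G → H applies, adding H; H → J applies, adding J. So (GI)⁺ = {GHIJ}.
This closure contains every attribute of U1, so U1 ∩ U2 → U1. The join is lossless.

Yes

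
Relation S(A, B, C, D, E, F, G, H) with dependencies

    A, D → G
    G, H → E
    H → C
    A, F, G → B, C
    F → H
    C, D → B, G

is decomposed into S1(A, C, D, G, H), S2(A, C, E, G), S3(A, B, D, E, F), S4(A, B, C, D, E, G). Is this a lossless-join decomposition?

Chase test. Columns are A, B, C, D, E, F, G, H; row i has aⱼ where attribute j ∈ Si, else bᵢⱼ.
Initial tableau (one row per fragment):
  row 1: a1 b12 a3 a4 b15 b16 a7 a8
  row 2: a1 b22 a3 b24 a5 b26 a7 b28
  row 3: a1 a2 b33 a4 a5 a6 b37 b38
  row 4: a1 a2 a3 a4 a5 b46 a7 b48
Rows 1 and 3 agree on A, D; apply A, D→G and equate their G entries.
Rows 1 and 4 agree on C, D; apply C, D→B, G and equate their B, G entries.
No row becomes fully distinguished — the join is lossy.

No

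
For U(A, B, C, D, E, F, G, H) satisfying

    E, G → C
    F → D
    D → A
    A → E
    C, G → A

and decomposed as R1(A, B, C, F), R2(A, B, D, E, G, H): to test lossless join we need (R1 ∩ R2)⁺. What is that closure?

R1 ∩ R2 = {A, B}.
A → E applies, adding E
Closure: {A, B, E}.

A, B, E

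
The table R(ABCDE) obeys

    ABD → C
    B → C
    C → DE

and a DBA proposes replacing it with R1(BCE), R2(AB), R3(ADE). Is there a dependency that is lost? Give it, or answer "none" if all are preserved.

C → DE

Check C → DE: no single fragment contains all of {CDE}, and the restricted closure of {C} across the fragments never reaches {DE}.
ABD → C is preserved.
B → C is preserved.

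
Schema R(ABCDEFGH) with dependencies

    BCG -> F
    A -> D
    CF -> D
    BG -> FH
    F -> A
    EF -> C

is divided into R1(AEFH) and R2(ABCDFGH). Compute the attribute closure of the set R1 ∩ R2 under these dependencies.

ADFH

R1 ∩ R2 = {AFH}.
A → D applies, adding D
Closure: {ADFH}.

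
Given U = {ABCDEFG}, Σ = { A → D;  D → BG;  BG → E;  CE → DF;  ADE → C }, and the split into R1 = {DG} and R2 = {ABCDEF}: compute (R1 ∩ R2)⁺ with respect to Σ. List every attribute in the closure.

R1 ∩ R2 = {D}.
D → BG applies, adding BG
BG → E applies, adding E
Closure: {BDEG}.

BDEG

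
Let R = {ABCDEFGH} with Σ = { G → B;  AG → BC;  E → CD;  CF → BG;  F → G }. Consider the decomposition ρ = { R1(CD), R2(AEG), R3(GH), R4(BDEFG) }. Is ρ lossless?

Chase test. Columns are ABCDEFGH; row i has aⱼ where attribute j ∈ Ri, else bᵢⱼ.
Initial tableau (one row per fragment):
  row 1: b11 b12 a3 a4 b15 b16 b17 b18
  row 2: a1 b22 b23 b24 a5 b26 a7 b28
  row 3: b31 b32 b33 b34 b35 b36 a7 a8
  row 4: b41 a2 b43 a4 a5 a6 a7 b48
Rows 2 and 3 agree on G; apply G→B and equate their B entries.
Rows 2 and 4 agree on G; apply G→B and equate their B entries.
Rows 2 and 4 agree on E; apply E→CD and equate their CD entries.
No row becomes fully distinguished — the join is lossy.

No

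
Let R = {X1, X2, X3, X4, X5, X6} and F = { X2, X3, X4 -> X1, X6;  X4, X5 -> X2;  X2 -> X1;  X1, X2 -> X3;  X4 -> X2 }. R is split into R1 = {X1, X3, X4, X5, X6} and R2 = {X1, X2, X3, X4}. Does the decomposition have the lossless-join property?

Common attributes: R1 ∩ R2 = {X1, X3, X4}.
Closure of {X1, X3, X4}: X4 → X2 applies, adding X2; X2, X3, X4 → X1, X6 applies, adding X6. So (X1, X3, X4)⁺ = {X1, X2, X3, X4, X6}.
This closure contains every attribute of R2, so R1 ∩ R2 → R2. The join is lossless.

Yes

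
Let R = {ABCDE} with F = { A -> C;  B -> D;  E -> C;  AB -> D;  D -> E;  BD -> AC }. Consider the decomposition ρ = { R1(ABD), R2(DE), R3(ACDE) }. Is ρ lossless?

Chase test. Columns are ABCDE; row i has aⱼ where attribute j ∈ Ri, else bᵢⱼ.
Initial tableau (one row per fragment):
  row 1: a1 a2 b13 a4 b15
  row 2: b21 b22 b23 a4 a5
  row 3: a1 b32 a3 a4 a5
Rows 1 and 3 agree on A; apply A→C and equate their C entries.
Rows 2 and 3 agree on E; apply E→C and equate their C entries.
Rows 1 and 2 agree on D; apply D→E and equate their E entries.
Row 1 is now all distinguished symbols — the join is lossless.

Yes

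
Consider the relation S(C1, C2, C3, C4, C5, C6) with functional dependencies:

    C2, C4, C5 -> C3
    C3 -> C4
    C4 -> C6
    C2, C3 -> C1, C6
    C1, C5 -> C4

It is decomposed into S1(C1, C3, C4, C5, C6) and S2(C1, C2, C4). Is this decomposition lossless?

Common attributes: S1 ∩ S2 = {C1, C4}.
Closure of {C1, C4}: C4 → C6 applies, adding C6. So (C1, C4)⁺ = {C1, C4, C6}.
The closure contains neither all of S1 = {C1, C3, C4, C5, C6} nor all of S2 = {C1, C2, C4}, so the common attributes are not a superkey of either fragment. The join is lossy.

No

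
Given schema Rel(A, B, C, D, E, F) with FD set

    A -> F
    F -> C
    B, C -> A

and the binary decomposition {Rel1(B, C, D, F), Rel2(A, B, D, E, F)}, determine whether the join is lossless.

Common attributes: Rel1 ∩ Rel2 = {B, D, F}.
Closure of {B, D, F}: F → C applies, adding C; B, C → A applies, adding A. So (B, D, F)⁺ = {A, B, C, D, F}.
This closure contains every attribute of Rel1, so Rel1 ∩ Rel2 → Rel1. The join is lossless.

Yes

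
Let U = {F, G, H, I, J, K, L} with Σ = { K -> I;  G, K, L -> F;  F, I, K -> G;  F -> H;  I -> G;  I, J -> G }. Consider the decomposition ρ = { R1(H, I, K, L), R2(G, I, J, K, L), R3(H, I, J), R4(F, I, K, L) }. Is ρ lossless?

Chase test. Columns are F, G, H, I, J, K, L; row i has aⱼ where attribute j ∈ Ri, else bᵢⱼ.
Initial tableau (one row per fragment):
  row 1: b11 b12 a3 a4 b15 a6 a7
  row 2: b21 a2 b23 a4 a5 a6 a7
  row 3: b31 b32 a3 a4 a5 b36 b37
  row 4: a1 b42 b43 a4 b45 a6 a7
Rows 1 and 2 agree on I; apply I→G and equate their G entries.
Rows 1 and 3 agree on I; apply I→G and equate their G entries.
Rows 1 and 4 agree on I; apply I→G and equate their G entries.
Rows 1 and 2 agree on G, K, L; apply G, K, L→F and equate their F entries.
Rows 1 and 4 agree on G, K, L; apply G, K, L→F and equate their F entries.
Rows 1 and 2 agree on F; apply F→H and equate their H entries.
Rows 1 and 4 agree on F; apply F→H and equate their H entries.
Row 2 is now all distinguished symbols — the join is lossless.

Yes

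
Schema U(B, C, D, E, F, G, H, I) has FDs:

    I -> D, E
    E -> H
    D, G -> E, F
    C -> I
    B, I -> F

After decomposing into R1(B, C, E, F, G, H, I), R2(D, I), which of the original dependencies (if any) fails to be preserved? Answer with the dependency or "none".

Check D, G → E, F: no single fragment contains all of {D, E, F, G}, and the restricted closure of {D, G} across the fragments never reaches {E, F}.
I → D, E is preserved.
E → H is preserved.
C → I is preserved.
B, I → F is preserved.

D, G -> E, F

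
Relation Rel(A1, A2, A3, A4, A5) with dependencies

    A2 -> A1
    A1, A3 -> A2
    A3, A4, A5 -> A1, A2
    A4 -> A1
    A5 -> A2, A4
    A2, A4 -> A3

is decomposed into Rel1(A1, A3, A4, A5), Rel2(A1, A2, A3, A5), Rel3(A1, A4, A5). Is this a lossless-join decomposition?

Yes

Chase test. Columns are A1, A2, A3, A4, A5; row i has aⱼ where attribute j ∈ Reli, else bᵢⱼ.
Initial tableau (one row per fragment):
  row 1: a1 b12 a3 a4 a5
  row 2: a1 a2 a3 b24 a5
  row 3: a1 b32 b33 a4 a5
Rows 1 and 2 agree on A1, A3; apply A1, A3→A2 and equate their A2 entries.
Rows 1 and 2 agree on A5; apply A5→A2, A4 and equate their A2, A4 entries.
Rows 1 and 3 agree on A5; apply A5→A2, A4 and equate their A2, A4 entries.
Rows 1 and 3 agree on A2, A4; apply A2, A4→A3 and equate their A3 entries.
Row 1 is now all distinguished symbols — the join is lossless.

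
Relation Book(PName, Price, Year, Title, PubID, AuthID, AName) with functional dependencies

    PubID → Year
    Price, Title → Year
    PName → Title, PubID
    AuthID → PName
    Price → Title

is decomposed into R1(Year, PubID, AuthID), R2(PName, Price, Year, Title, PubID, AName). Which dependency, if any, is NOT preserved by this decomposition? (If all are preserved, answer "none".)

AuthID → PName

Check AuthID → PName: no single fragment contains all of {PName, AuthID}, and the restricted closure of {AuthID} across the fragments never reaches {PName}.
PubID → Year is preserved.
Price, Title → Year is preserved.
PName → Title, PubID is preserved.
Price → Title is preserved.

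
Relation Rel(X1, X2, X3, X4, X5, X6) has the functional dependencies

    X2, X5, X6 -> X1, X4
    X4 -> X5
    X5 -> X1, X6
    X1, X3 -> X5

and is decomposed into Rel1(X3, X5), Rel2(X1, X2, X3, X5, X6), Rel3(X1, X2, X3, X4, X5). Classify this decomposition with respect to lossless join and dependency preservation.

lossless and dependency-preserving

Lossless test (chase): Rows 1 and 2 agree on X5; apply X5→X1, X6 and equate their X1, X6 entries. Rows 1 and 3 agree on X5; apply X5→X1, X6 and equate their X1, X6 entries. Rows 2 and 3 agree on X2, X5, X6; apply X2, X5, X6→X1, X4 and equate their X1, X4 entries. Row 2 is now all distinguished symbols — the join is lossless.
Dependency preservation: X2, X5, X6 → X1, X4 is not contained in any single fragment, but the restricted closure of its left-hand side across the fragments still reaches the right-hand side; the remaining FDs each lie inside some fragment. All dependencies are preserved.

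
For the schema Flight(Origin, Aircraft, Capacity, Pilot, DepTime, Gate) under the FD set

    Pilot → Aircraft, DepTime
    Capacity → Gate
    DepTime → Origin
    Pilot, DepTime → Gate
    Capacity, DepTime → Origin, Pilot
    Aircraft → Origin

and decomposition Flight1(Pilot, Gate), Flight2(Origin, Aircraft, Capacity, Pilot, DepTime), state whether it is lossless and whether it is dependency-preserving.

Lossless test: (Pilot)⁺ = {Origin, Aircraft, Pilot, DepTime, Gate}, which contains all of one fragment — lossless.
Dependency preservation: the restricted closure of {Capacity} across the fragments never reaches {Gate}, so Capacity → Gate cannot be enforced without a join — not preserved.

lossless but not dependency-preserving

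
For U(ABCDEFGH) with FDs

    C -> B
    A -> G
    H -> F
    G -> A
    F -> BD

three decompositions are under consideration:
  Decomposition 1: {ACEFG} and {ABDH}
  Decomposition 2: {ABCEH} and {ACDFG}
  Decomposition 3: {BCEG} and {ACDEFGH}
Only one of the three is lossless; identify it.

Decomposition 1: common = {A}, closure = {AG} → lossy.
Decomposition 2: common = {AC}, closure = {ABCG} → lossy.
Decomposition 3: common = {CEG}, closure = {ABCEG} → lossless.

Decomposition 3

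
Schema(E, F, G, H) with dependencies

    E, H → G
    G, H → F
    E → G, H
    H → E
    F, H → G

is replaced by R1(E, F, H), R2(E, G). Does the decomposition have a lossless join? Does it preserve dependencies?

lossless and dependency-preserving

Lossless test: (E)⁺ = {E, F, G, H}, which contains all of one fragment — lossless.
Dependency preservation: E, H → G; G, H → F; E → G, H; F, H → G are not contained in any single fragment, but the restricted closure of each left-hand side across the fragments still reaches the right-hand side; the remaining FDs each lie inside some fragment. All dependencies are preserved.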